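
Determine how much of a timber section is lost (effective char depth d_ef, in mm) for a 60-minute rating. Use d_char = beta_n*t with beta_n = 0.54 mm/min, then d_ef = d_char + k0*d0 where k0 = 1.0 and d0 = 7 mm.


d_char = 0.54 * 60 = 32.4 mm
d_ef = 32.4 + 1.0*7 = 39.4 mm

39.4 mm


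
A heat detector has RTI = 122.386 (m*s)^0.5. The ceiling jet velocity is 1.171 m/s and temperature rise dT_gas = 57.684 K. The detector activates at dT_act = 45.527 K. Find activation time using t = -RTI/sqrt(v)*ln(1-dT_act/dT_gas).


dT_act/dT_gas = 0.78925
ln(1 - 0.78925) = -1.5571
t = -122.386 / sqrt(1.171) * -1.5571 = 176.10 s

176.10 s


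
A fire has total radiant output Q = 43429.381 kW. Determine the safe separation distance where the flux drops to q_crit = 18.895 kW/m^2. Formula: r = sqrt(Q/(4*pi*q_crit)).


4*pi*q_crit = 237.44
Q/(4*pi*q_crit) = 182.91
r = sqrt(182.91) = 13.524 m

13.524 m


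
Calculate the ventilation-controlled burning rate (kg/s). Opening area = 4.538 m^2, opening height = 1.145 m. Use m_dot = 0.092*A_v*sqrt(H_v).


sqrt(H_v) = 1.0700
m_dot = 0.092 * 4.538 * 1.0700 = 0.44674 kg/s

0.44674 kg/s


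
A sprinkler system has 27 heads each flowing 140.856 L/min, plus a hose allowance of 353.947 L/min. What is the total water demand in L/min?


Sprinkler demand = 27 * 140.856 = 3803.112 L/min
Total = 3803.112 + 353.947 = 4157.059 L/min

4157.059 L/min


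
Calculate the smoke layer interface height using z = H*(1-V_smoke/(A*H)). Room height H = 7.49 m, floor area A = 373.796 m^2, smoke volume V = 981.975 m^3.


V/(A*H) = 0.35074
1 - 0.35074 = 0.64926
z = 7.49 * 0.64926 = 4.8630 m

4.8630 m


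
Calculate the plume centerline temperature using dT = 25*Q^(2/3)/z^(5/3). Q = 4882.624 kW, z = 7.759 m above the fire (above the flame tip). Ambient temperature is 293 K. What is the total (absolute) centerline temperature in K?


Q^(2/3) = 287.81
z^(5/3) = 30.410
dT = 25 * 287.81 / 30.410 = 236.61 K
T = 293 + 236.61 = 529.61 K

529.61 K


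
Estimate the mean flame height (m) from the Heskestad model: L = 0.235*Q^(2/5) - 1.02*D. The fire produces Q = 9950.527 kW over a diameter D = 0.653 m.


Q^(2/5) = 39.732
0.235 * Q^(2/5) = 9.3370
1.02 * D = 0.66606
L = 8.6709 m

8.6709 m


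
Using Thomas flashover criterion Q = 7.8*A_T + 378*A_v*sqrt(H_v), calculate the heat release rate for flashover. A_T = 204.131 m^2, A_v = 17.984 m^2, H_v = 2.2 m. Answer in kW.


7.8*A_T = 1592.2
sqrt(H_v) = 1.4832
378*A_v*sqrt(H_v) = 10083
Q = 1592.2 + 10083 = 11675 kW

11675 kW


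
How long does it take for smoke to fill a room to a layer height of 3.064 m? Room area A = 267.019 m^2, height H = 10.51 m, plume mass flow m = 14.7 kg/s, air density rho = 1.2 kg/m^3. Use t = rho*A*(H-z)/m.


H - z = 7.446 m
t = 1.2 * 267.019 * 7.446 / 14.7 = 162.30 s

162.30 s


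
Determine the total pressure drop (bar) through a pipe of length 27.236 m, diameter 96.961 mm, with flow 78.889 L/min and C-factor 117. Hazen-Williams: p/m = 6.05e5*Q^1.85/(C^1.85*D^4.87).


Q^1.85 = 3232.1
C^1.85 = 6701.1
D^4.87 = 4.7285e+09
p/m = 6.1711e-05 bar/m
p_total = 6.1711e-05 * 27.236 = 0.0016808 bar

0.0016808 bar


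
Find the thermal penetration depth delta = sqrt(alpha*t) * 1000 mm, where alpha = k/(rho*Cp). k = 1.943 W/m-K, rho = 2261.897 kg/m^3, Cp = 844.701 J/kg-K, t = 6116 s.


alpha = 1.943 / (2261.897 * 844.701) = 1.0169e-06 m^2/s
alpha * t = 0.0062196
delta = sqrt(0.0062196) * 1000 = 78.865 mm

78.865 mm


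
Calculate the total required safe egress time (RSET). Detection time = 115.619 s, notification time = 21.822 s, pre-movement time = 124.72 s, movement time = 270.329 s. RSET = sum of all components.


Total = 115.619 + 21.822 + 124.72 + 270.329 = 532.49 s

532.49 s


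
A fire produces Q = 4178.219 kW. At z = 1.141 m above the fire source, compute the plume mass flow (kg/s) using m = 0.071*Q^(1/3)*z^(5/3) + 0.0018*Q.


Q^(1/3) = 16.106
z^(5/3) = 1.2459
First term = 0.071 * 16.106 * 1.2459 = 1.4247
Second term = 0.0018 * 4178.219 = 7.5208
m = 8.9455 kg/s

8.9455 kg/s


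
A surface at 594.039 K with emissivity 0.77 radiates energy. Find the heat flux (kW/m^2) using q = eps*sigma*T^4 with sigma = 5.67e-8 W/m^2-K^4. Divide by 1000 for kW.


T^4 = 1.2453e+11
q = 0.77 * 5.67e-8 * 1.2453e+11 / 1000 = 5.4367 kW/m^2

5.4367 kW/m^2


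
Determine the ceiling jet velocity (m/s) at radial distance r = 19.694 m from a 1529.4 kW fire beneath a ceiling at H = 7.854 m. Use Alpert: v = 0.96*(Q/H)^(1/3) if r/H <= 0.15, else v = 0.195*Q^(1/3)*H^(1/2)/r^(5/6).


r/H = 19.694 / 7.854 = 2.5075
r/H > 0.15, so v = 0.195*Q^(1/3)*H^(1/2)/r^(5/6)
Q^(1/3) = 11.521
H^(1/2) = 2.8025
r^(5/6) = 11.984
v = 0.195 * 11.521 * 2.8025 / 11.984 = 0.52538 m/s

0.52538 m/s


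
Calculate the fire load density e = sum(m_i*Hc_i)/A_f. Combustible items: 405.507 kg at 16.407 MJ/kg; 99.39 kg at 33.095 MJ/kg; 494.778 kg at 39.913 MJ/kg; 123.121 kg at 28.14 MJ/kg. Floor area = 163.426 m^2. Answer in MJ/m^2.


Total energy = 405.507*16.407 + 99.39*33.095 + 494.778*39.913 + 123.121*28.14
= 6653.153 + 3289.312 + 19748.07 + 3464.625
= 33155.16 MJ
e = 33155.16 / 163.426 = 202.88 MJ/m^2

202.88 MJ/m^2


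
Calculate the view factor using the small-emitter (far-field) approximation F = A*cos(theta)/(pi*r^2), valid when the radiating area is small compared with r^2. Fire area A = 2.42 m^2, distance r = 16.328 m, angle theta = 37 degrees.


cos(37 deg) = 0.79864
pi*r^2 = 837.56
F = 2.42 * 0.79864 / 837.56 = 0.0023075

0.0023075


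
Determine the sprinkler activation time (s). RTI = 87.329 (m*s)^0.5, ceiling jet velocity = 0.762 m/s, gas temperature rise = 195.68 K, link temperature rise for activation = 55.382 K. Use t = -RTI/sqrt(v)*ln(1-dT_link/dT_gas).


dT_link/dT_gas = 0.28302
ln(1 - 0.28302) = -0.33271
t = -87.329 / sqrt(0.762) * -0.33271 = 33.285 s

33.285 s


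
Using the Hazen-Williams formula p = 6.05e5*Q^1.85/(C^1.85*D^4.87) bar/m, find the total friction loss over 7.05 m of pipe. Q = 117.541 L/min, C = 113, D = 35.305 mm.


Q^1.85 = 6758.5
C^1.85 = 6283.4
D^4.87 = 3.4511e+07
p/m = 0.018856 bar/m
p_total = 0.018856 * 7.05 = 0.13293 bar

0.13293 bar


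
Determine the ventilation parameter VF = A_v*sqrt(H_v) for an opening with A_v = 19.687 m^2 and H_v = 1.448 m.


sqrt(H_v) = 1.2033
VF = 19.687 * 1.2033 = 23.690 m^(5/2)

23.690 m^(5/2)


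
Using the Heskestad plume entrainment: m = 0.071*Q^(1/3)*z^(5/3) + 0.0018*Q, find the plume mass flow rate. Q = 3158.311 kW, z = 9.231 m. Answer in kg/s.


Q^(1/3) = 14.672
z^(5/3) = 40.621
First term = 0.071 * 14.672 * 40.621 = 42.315
Second term = 0.0018 * 3158.311 = 5.6850
m = 48.000 kg/s

48.000 kg/s


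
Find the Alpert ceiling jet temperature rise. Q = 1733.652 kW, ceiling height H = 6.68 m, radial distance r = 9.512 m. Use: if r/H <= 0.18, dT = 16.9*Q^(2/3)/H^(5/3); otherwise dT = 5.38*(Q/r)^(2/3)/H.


r/H = 9.512 / 6.68 = 1.4240
r/H > 0.18, so dT = 5.38*(Q/r)^(2/3)/H
Q/r = 182.26
(Q/r)^(2/3) = 32.146
dT = 5.38 * 32.146 / 6.68 = 25.890 K

25.890 K


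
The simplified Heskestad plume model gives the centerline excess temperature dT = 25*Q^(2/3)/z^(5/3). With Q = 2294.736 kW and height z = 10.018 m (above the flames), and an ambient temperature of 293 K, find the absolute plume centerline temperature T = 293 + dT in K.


Q^(2/3) = 173.98
z^(5/3) = 46.555
dT = 25 * 173.98 / 46.555 = 93.424 K
T = 293 + 93.424 = 386.42 K

386.42 K


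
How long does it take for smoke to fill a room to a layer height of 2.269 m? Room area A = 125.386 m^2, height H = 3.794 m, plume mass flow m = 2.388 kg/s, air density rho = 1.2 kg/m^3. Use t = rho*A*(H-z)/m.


H - z = 1.525 m
t = 1.2 * 125.386 * 1.525 / 2.388 = 96.087 s

96.087 s


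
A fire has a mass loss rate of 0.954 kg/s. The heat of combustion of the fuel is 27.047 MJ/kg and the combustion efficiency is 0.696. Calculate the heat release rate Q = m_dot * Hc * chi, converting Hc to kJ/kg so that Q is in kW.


Hc = 27.047 MJ/kg = 27.047 * 1000 kJ/kg = 27047 kJ/kg
Q = 0.954 kg/s * 27047 kJ/kg * 0.696 = 17959 kW

17959 kW


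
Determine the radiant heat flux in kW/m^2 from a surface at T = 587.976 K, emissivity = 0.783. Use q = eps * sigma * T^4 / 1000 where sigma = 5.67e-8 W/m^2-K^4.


T^4 = 1.1952e+11
q = 0.783 * 5.67e-8 * 1.1952e+11 / 1000 = 5.3062 kW/m^2

5.3062 kW/m^2


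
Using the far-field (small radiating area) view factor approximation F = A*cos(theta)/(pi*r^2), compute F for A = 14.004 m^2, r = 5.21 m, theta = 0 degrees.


cos(0 deg) = 1
pi*r^2 = 85.276
F = 14.004 * 1 / 85.276 = 0.16422

0.16422


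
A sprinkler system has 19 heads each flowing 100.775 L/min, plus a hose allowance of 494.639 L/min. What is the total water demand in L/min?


Sprinkler demand = 19 * 100.775 = 1914.725 L/min
Total = 1914.725 + 494.639 = 2409.364 L/min

2409.364 L/min


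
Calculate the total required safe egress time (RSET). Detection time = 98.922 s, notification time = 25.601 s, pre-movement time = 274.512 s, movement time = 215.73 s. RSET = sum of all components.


Total = 98.922 + 25.601 + 274.512 + 215.73 = 614.765 s

614.765 s


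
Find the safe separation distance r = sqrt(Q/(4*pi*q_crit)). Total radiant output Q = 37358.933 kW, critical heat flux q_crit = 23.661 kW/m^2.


4*pi*q_crit = 297.33
Q/(4*pi*q_crit) = 125.65
r = sqrt(125.65) = 11.209 m

11.209 m


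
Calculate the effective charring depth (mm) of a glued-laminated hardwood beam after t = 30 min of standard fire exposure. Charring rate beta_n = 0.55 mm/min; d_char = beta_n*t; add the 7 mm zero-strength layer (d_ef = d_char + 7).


d_char = 0.55 * 30 = 16.5 mm
d_ef = 16.5 + 1.0*7 = 23.5 mm

23.5 mm


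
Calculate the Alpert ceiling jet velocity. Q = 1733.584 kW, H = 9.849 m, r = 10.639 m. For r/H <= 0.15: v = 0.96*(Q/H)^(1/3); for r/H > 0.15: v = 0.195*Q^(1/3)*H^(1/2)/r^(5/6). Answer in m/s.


r/H = 10.639 / 9.849 = 1.0802
r/H > 0.15, so v = 0.195*Q^(1/3)*H^(1/2)/r^(5/6)
Q^(1/3) = 12.013
H^(1/2) = 3.1383
r^(5/6) = 7.1738
v = 0.195 * 12.013 * 3.1383 / 7.1738 = 1.0248 m/s

1.0248 m/s


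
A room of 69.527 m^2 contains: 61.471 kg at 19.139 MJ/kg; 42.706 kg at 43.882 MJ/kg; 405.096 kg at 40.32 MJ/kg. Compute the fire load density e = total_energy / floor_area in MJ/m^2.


Total energy = 61.471*19.139 + 42.706*43.882 + 405.096*40.32
= 1176.493 + 1874.025 + 16333.47
= 19383.99 MJ
e = 19383.99 / 69.527 = 278.80 MJ/m^2

278.80 MJ/m^2


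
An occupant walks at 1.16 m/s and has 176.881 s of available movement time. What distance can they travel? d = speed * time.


d = 1.16 * 176.881 = 205.18 m

205.18 m


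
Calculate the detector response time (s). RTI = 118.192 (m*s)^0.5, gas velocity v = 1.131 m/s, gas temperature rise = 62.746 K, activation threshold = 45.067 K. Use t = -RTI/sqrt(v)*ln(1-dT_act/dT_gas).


dT_act/dT_gas = 0.71824
ln(1 - 0.71824) = -1.2667
t = -118.192 / sqrt(1.131) * -1.2667 = 140.78 s

140.78 s


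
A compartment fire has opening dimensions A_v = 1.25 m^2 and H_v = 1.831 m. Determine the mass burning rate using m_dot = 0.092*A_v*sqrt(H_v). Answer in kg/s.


sqrt(H_v) = 1.3531
m_dot = 0.092 * 1.25 * 1.3531 = 0.15561 kg/s

0.15561 kg/s


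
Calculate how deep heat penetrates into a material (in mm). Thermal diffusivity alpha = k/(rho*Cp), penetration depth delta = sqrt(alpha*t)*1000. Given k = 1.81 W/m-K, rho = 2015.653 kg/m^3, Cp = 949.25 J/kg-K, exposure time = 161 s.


alpha = 1.81 / (2015.653 * 949.25) = 9.4598e-07 m^2/s
alpha * t = 0.00015230
delta = sqrt(0.00015230) * 1000 = 12.341 mm

12.341 mm


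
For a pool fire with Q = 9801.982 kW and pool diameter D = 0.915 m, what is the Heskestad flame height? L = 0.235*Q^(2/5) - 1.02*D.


Q^(2/5) = 39.493
0.235 * Q^(2/5) = 9.2810
1.02 * D = 0.93330
L = 8.3477 m

8.3477 m


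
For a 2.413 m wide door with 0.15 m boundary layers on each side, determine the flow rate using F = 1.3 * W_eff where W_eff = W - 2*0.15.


W_eff = 2.413 - 0.30 = 2.113 m
F = 1.3 * 2.113 = 2.7469 persons/s

2.7469 persons/s


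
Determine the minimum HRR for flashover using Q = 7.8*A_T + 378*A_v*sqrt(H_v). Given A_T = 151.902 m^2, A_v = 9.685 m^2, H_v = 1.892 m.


7.8*A_T = 1184.8
sqrt(H_v) = 1.3755
378*A_v*sqrt(H_v) = 5035.6
Q = 1184.8 + 5035.6 = 6220.4 kW

6220.4 kW


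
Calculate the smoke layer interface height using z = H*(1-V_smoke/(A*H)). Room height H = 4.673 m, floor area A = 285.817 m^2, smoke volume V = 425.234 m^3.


V/(A*H) = 0.31838
1 - 0.31838 = 0.68162
z = 4.673 * 0.68162 = 3.1852 m

3.1852 m


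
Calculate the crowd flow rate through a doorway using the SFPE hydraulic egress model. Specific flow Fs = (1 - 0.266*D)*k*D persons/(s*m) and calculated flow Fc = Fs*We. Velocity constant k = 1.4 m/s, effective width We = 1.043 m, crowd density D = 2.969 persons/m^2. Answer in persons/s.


1 - 0.266*D = 1 - 0.266*2.969 = 0.21025
Fs = 0.21025 * 1.4 * 2.969 = 0.87391 persons/(s*m)
Fc = 0.87391 * 1.043 = 0.91149 persons/s

0.91149 persons/s


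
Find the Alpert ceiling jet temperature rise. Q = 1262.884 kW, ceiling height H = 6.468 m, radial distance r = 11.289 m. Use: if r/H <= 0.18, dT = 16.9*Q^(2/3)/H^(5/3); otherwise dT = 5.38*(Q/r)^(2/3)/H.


r/H = 11.289 / 6.468 = 1.7454
r/H > 0.18, so dT = 5.38*(Q/r)^(2/3)/H
Q/r = 111.87
(Q/r)^(2/3) = 23.217
dT = 5.38 * 23.217 / 6.468 = 19.312 K

19.312 K


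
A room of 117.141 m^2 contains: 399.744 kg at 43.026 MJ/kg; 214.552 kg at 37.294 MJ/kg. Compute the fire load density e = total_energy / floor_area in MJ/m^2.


Total energy = 399.744*43.026 + 214.552*37.294
= 17199.39 + 8001.502
= 25200.89 MJ
e = 25200.89 / 117.141 = 215.13 MJ/m^2

215.13 MJ/m^2


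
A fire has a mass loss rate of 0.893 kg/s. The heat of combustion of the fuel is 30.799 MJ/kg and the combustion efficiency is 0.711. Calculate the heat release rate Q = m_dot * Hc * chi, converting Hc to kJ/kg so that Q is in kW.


Hc = 30.799 MJ/kg = 30.799 * 1000 kJ/kg = 30799 kJ/kg
Q = 0.893 kg/s * 30799 kJ/kg * 0.711 = 19555 kW

19555 kW


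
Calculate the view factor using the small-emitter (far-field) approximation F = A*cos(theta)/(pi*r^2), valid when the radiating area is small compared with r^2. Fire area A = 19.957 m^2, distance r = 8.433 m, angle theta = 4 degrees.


cos(4 deg) = 0.99756
pi*r^2 = 223.42
F = 19.957 * 0.99756 / 223.42 = 0.089109

0.089109


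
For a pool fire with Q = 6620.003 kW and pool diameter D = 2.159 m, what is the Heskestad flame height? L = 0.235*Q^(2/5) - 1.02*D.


Q^(2/5) = 33.755
0.235 * Q^(2/5) = 7.9325
1.02 * D = 2.2022
L = 5.7303 m

5.7303 m


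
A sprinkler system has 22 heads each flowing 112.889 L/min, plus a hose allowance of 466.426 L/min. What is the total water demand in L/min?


Sprinkler demand = 22 * 112.889 = 2483.558 L/min
Total = 2483.558 + 466.426 = 2949.984 L/min

2949.984 L/min


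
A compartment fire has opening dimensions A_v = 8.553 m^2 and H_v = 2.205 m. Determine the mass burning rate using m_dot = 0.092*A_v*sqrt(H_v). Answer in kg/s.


sqrt(H_v) = 1.4849
m_dot = 0.092 * 8.553 * 1.4849 = 1.1685 kg/s

1.1685 kg/s


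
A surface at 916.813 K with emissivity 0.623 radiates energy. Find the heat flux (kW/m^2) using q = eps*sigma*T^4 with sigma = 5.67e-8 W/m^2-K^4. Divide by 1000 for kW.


T^4 = 7.0652e+11
q = 0.623 * 5.67e-8 * 7.0652e+11 / 1000 = 24.957 kW/m^2

24.957 kW/m^2


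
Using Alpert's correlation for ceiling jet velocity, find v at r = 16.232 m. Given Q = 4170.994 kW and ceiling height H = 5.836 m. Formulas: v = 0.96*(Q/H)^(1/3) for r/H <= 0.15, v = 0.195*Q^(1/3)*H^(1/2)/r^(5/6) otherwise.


r/H = 16.232 / 5.836 = 2.7814
r/H > 0.15, so v = 0.195*Q^(1/3)*H^(1/2)/r^(5/6)
Q^(1/3) = 16.097
H^(1/2) = 2.4158
r^(5/6) = 10.201
v = 0.195 * 16.097 * 2.4158 / 10.201 = 0.74335 m/s

0.74335 m/s


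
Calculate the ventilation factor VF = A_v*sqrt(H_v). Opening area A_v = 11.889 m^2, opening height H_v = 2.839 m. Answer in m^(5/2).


sqrt(H_v) = 1.6849
VF = 11.889 * 1.6849 = 20.032 m^(5/2)

20.032 m^(5/2)


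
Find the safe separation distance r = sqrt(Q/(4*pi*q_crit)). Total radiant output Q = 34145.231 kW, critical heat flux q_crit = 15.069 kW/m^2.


4*pi*q_crit = 189.36
Q/(4*pi*q_crit) = 180.32
r = sqrt(180.32) = 13.428 m

13.428 m


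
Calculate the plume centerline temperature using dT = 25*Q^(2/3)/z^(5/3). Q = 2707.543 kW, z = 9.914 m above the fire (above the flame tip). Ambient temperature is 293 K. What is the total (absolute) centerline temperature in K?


Q^(2/3) = 194.26
z^(5/3) = 45.753
dT = 25 * 194.26 / 45.753 = 106.15 K
T = 293 + 106.15 = 399.15 K

399.15 K


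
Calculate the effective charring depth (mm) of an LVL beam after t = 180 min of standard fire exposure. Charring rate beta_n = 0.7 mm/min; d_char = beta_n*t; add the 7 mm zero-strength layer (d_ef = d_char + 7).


d_char = 0.7 * 180 = 126 mm
d_ef = 126 + 1.0*7 = 133 mm

133 mm


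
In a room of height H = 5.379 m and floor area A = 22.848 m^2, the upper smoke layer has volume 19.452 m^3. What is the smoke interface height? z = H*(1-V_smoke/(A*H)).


V/(A*H) = 0.15828
1 - 0.15828 = 0.84172
z = 5.379 * 0.84172 = 4.5276 m

4.5276 m


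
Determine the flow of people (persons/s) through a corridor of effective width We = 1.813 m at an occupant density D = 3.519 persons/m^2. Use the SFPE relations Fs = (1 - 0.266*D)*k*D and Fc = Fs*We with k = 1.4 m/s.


1 - 0.266*D = 1 - 0.266*3.519 = 0.063946
Fs = 0.063946 * 1.4 * 3.519 = 0.31504 persons/(s*m)
Fc = 0.31504 * 1.813 = 0.57116 persons/s

0.57116 persons/s


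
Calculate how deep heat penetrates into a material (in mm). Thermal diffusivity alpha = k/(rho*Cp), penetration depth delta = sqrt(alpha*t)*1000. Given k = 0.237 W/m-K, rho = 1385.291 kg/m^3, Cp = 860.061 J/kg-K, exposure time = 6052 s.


alpha = 0.237 / (1385.291 * 860.061) = 1.9892e-07 m^2/s
alpha * t = 0.0012039
delta = sqrt(0.0012039) * 1000 = 34.697 mm

34.697 mm


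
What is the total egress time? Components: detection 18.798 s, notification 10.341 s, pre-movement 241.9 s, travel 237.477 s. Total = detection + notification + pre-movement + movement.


Total = 18.798 + 10.341 + 241.9 + 237.477 = 508.516 s

508.516 s


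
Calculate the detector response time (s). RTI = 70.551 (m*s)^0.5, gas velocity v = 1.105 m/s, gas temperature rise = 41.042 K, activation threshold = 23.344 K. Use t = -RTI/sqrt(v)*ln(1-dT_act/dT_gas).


dT_act/dT_gas = 0.56878
ln(1 - 0.56878) = -0.84114
t = -70.551 / sqrt(1.105) * -0.84114 = 56.454 s

56.454 s


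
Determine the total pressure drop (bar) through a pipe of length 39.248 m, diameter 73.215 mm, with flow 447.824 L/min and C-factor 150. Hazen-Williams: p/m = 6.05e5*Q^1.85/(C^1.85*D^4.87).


Q^1.85 = 80269
C^1.85 = 10611
D^4.87 = 1.2039e+09
p/m = 0.0038013 bar/m
p_total = 0.0038013 * 39.248 = 0.14919 bar

0.14919 bar


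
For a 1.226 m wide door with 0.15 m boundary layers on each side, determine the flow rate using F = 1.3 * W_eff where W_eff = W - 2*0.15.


W_eff = 1.226 - 0.30 = 0.926 m
F = 1.3 * 0.926 = 1.2038 persons/s

1.2038 persons/s


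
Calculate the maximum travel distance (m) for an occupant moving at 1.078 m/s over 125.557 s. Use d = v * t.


d = 1.078 * 125.557 = 135.35 m

135.35 m


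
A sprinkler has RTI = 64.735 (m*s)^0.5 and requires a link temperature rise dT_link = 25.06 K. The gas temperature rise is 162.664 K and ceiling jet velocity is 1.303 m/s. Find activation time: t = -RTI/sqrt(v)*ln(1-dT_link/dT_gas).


dT_link/dT_gas = 0.15406
ln(1 - 0.15406) = -0.16731
t = -64.735 / sqrt(1.303) * -0.16731 = 9.4881 s

9.4881 s


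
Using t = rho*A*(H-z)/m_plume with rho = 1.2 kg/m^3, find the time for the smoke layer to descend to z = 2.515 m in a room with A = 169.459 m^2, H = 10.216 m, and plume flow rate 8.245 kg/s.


H - z = 7.701 m
t = 1.2 * 169.459 * 7.701 / 8.245 = 189.93 s

189.93 s


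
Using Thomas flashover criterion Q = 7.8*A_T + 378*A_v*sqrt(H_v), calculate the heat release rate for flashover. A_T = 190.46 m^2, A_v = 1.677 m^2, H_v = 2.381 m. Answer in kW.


7.8*A_T = 1485.588
sqrt(H_v) = 1.5430
378*A_v*sqrt(H_v) = 978.15
Q = 1485.588 + 978.15 = 2463.7 kW

2463.7 kW


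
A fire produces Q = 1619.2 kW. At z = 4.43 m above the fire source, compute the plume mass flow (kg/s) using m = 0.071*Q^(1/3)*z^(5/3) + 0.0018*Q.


Q^(1/3) = 11.743
z^(5/3) = 11.949
First term = 0.071 * 11.743 * 11.949 = 9.9624
Second term = 0.0018 * 1619.2 = 2.9146
m = 12.877 kg/s

12.877 kg/s


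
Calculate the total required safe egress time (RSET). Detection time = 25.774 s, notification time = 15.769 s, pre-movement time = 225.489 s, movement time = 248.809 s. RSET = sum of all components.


Total = 25.774 + 15.769 + 225.489 + 248.809 = 515.841 s

515.841 s


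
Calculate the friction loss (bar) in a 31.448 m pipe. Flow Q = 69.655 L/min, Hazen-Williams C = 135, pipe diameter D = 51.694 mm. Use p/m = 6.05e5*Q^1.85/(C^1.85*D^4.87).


Q^1.85 = 2567.2
C^1.85 = 8732.1
D^4.87 = 2.2103e+08
p/m = 0.00080472 bar/m
p_total = 0.00080472 * 31.448 = 0.025307 bar

0.025307 bar


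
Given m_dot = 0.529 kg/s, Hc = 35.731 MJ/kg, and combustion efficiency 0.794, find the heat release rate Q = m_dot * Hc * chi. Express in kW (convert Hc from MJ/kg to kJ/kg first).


Hc = 35.731 MJ/kg = 35.731 * 1000 kJ/kg = 35731 kJ/kg
Q = 0.529 kg/s * 35731 kJ/kg * 0.794 = 15008 kW

15008 kW


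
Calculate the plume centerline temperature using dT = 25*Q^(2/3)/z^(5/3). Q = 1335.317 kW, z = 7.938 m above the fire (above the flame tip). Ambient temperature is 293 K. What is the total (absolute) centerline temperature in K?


Q^(2/3) = 121.26
z^(5/3) = 31.588
dT = 25 * 121.26 / 31.588 = 95.972 K
T = 293 + 95.972 = 388.97 K

388.97 K


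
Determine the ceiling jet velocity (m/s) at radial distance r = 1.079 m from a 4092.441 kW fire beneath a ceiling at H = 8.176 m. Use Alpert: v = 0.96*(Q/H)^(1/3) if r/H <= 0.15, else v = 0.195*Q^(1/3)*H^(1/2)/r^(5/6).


r/H = 1.079 / 8.176 = 0.13197
r/H <= 0.15, so v = 0.96*(Q/H)^(1/3)
Q/H = 500.54
(Q/H)^(1/3) = 7.9399
v = 0.96 * 7.9399 = 7.6223 m/s

7.6223 m/s


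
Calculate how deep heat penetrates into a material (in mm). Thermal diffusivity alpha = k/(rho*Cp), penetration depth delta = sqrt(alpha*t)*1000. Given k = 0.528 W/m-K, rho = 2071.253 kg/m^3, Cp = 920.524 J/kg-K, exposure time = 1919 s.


alpha = 0.528 / (2071.253 * 920.524) = 2.7693e-07 m^2/s
alpha * t = 0.00053142
delta = sqrt(0.00053142) * 1000 = 23.053 mm

23.053 mm


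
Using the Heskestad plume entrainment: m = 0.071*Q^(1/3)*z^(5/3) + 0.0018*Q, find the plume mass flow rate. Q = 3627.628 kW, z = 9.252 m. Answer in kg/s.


Q^(1/3) = 15.365
z^(5/3) = 40.775
First term = 0.071 * 15.365 * 40.775 = 44.483
Second term = 0.0018 * 3627.628 = 6.5297
m = 51.013 kg/s

51.013 kg/s


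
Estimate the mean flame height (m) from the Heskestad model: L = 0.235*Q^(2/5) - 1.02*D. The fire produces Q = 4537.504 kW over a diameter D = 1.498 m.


Q^(2/5) = 29.022
0.235 * Q^(2/5) = 6.8202
1.02 * D = 1.5280
L = 5.2922 m

5.2922 m


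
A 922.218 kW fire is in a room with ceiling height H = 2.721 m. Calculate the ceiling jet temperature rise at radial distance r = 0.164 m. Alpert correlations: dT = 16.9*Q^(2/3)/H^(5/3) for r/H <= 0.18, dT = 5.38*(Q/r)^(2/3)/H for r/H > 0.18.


r/H = 0.164 / 2.721 = 0.060272
r/H <= 0.18, so dT = 16.9*Q^(2/3)/H^(5/3)
Q^(2/3) = 94.745
H^(5/3) = 5.3033
dT = 16.9 * 94.745 / 5.3033 = 301.92 K

301.92 K


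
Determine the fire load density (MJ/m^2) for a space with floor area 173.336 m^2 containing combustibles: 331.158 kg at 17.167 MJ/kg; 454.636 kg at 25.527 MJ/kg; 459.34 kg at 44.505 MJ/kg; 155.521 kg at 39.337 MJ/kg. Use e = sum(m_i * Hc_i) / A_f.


Total energy = 331.158*17.167 + 454.636*25.527 + 459.34*44.505 + 155.521*39.337
= 5684.989 + 11605.49 + 20442.93 + 6117.730
= 43851.14 MJ
e = 43851.14 / 173.336 = 252.98 MJ/m^2

252.98 MJ/m^2


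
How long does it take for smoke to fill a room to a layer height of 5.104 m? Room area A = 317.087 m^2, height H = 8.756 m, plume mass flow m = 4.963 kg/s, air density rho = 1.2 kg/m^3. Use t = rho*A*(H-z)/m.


H - z = 3.652 m
t = 1.2 * 317.087 * 3.652 / 4.963 = 279.99 s

279.99 s


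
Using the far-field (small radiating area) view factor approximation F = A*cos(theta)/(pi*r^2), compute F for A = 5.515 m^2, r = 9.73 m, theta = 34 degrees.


cos(34 deg) = 0.82904
pi*r^2 = 297.42
F = 5.515 * 0.82904 / 297.42 = 0.015372

0.015372


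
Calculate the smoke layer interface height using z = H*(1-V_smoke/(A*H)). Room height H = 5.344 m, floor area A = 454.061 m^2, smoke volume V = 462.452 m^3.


V/(A*H) = 0.19058
1 - 0.19058 = 0.80942
z = 5.344 * 0.80942 = 4.3255 m

4.3255 m


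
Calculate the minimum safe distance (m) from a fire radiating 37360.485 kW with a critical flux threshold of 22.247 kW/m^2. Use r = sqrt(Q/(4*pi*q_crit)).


4*pi*q_crit = 279.56
Q/(4*pi*q_crit) = 133.64
r = sqrt(133.64) = 11.560 m

11.560 m


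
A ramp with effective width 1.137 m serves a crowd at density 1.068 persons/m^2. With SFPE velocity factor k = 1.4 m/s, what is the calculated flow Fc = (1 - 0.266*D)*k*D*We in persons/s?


1 - 0.266*D = 1 - 0.266*1.068 = 0.71591
Fs = 0.71591 * 1.4 * 1.068 = 1.0704 persons/(s*m)
Fc = 1.0704 * 1.137 = 1.2171 persons/s

1.2171 persons/s


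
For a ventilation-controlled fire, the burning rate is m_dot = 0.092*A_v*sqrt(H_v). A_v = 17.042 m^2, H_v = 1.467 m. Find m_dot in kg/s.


sqrt(H_v) = 1.2112
m_dot = 0.092 * 17.042 * 1.2112 = 1.8990 kg/s

1.8990 kg/s


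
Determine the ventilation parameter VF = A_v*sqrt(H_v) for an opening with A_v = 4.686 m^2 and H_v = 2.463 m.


sqrt(H_v) = 1.5694
VF = 4.686 * 1.5694 = 7.3542 m^(5/2)

7.3542 m^(5/2)


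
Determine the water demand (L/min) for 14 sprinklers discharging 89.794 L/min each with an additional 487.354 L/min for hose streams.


Sprinkler demand = 14 * 89.794 = 1257.116 L/min
Total = 1257.116 + 487.354 = 1744.47 L/min

1744.47 L/min


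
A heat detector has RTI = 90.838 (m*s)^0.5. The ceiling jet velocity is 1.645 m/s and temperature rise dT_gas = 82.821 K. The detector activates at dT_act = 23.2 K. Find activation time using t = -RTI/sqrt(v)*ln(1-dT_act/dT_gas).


dT_act/dT_gas = 0.28012
ln(1 - 0.28012) = -0.32867
t = -90.838 / sqrt(1.645) * -0.32867 = 23.278 s

23.278 s


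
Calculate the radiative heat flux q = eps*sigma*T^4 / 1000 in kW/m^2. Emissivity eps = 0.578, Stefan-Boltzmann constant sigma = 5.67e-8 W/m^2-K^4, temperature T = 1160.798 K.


T^4 = 1.8156e+12
q = 0.578 * 5.67e-8 * 1.8156e+12 / 1000 = 59.503 kW/m^2

59.503 kW/m^2


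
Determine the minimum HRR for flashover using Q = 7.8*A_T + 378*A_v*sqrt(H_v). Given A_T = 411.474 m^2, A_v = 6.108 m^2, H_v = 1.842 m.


7.8*A_T = 3209.5
sqrt(H_v) = 1.3572
378*A_v*sqrt(H_v) = 3133.5
Q = 3209.5 + 3133.5 = 6343.0 kW

6343.0 kW


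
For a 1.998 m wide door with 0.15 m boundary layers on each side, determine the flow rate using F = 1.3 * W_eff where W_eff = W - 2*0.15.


W_eff = 1.998 - 0.30 = 1.698 m
F = 1.3 * 1.698 = 2.2074 persons/s

2.2074 persons/s


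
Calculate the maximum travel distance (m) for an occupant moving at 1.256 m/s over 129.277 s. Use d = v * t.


d = 1.256 * 129.277 = 162.37 m

162.37 m


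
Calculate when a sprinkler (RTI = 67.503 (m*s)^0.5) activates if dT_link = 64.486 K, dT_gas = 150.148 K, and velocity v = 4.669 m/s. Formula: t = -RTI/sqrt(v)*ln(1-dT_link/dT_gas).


dT_link/dT_gas = 0.42948
ln(1 - 0.42948) = -0.56121
t = -67.503 / sqrt(4.669) * -0.56121 = 17.532 s

17.532 s


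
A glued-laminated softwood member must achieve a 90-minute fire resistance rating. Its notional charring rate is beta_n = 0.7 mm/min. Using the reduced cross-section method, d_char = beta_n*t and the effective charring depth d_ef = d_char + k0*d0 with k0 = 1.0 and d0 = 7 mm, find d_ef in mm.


d_char = 0.7 * 90 = 63 mm
d_ef = 63 + 1.0*7 = 70 mm

70 mm


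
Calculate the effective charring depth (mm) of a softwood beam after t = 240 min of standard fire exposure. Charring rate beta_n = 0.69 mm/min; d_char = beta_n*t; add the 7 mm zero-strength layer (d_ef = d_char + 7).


d_char = 0.69 * 240 = 165.6 mm
d_ef = 165.6 + 1.0*7 = 172.6 mm

172.6 mm


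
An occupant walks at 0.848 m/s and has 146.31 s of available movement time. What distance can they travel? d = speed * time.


d = 0.848 * 146.31 = 124.07 m

124.07 m


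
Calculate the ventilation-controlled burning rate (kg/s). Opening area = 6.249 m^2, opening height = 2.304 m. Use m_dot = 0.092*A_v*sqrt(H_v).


sqrt(H_v) = 1.5179
m_dot = 0.092 * 6.249 * 1.5179 = 0.87265 kg/s

0.87265 kg/s


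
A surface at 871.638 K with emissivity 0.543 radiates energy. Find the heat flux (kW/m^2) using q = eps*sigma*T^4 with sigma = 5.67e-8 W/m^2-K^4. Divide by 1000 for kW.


T^4 = 5.7722e+11
q = 0.543 * 5.67e-8 * 5.7722e+11 / 1000 = 17.772 kW/m^2

17.772 kW/m^2


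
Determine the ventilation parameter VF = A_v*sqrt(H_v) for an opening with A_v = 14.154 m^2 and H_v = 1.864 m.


sqrt(H_v) = 1.3653
VF = 14.154 * 1.3653 = 19.324 m^(5/2)

19.324 m^(5/2)


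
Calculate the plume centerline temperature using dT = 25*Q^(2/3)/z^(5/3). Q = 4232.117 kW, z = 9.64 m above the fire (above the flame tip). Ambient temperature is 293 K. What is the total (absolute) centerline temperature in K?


Q^(2/3) = 261.64
z^(5/3) = 43.664
dT = 25 * 261.64 / 43.664 = 149.80 K
T = 293 + 149.80 = 442.80 K

442.80 K


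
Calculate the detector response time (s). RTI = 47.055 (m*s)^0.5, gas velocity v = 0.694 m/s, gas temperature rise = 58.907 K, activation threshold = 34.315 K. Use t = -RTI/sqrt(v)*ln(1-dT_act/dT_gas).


dT_act/dT_gas = 0.58253
ln(1 - 0.58253) = -0.87354
t = -47.055 / sqrt(0.694) * -0.87354 = 49.341 s

49.341 s


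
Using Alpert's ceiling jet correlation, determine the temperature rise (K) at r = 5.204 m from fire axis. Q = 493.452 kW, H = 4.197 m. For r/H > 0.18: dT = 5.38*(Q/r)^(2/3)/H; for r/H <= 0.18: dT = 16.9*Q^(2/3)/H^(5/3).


r/H = 5.204 / 4.197 = 1.2399
r/H > 0.18, so dT = 5.38*(Q/r)^(2/3)/H
Q/r = 94.822
(Q/r)^(2/3) = 20.794
dT = 5.38 * 20.794 / 4.197 = 26.655 K

26.655 K


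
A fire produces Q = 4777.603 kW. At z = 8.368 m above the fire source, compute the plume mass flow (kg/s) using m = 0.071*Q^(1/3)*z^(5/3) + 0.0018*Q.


Q^(1/3) = 16.842
z^(5/3) = 34.491
First term = 0.071 * 16.842 * 34.491 = 41.244
Second term = 0.0018 * 4777.603 = 8.5997
m = 49.844 kg/s

49.844 kg/s


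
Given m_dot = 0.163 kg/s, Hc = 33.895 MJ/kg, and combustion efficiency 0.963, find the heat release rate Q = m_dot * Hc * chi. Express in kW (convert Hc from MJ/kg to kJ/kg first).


Hc = 33.895 MJ/kg = 33.895 * 1000 kJ/kg = 33895 kJ/kg
Q = 0.163 kg/s * 33895 kJ/kg * 0.963 = 5320.5 kW

5320.5 kW


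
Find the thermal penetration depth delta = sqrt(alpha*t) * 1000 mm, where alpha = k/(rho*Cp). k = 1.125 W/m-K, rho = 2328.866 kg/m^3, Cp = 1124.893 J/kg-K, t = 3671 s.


alpha = 1.125 / (2328.866 * 1124.893) = 4.2943e-07 m^2/s
alpha * t = 0.0015765
delta = sqrt(0.0015765) * 1000 = 39.705 mm

39.705 mm


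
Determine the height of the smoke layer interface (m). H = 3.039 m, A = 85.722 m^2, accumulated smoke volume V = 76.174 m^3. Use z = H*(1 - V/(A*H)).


V/(A*H) = 0.29240
1 - 0.29240 = 0.70760
z = 3.039 * 0.70760 = 2.1504 m

2.1504 m


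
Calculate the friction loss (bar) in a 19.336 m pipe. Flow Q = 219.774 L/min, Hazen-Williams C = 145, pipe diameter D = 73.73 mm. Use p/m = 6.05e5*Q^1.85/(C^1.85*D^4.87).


Q^1.85 = 21511
C^1.85 = 9966.2
D^4.87 = 1.2457e+09
p/m = 0.0010482 bar/m
p_total = 0.0010482 * 19.336 = 0.020268 bar

0.020268 bar


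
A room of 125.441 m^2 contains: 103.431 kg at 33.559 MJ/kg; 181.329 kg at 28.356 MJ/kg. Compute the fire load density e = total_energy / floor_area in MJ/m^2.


Total energy = 103.431*33.559 + 181.329*28.356
= 3471.041 + 5141.765
= 8612.806 MJ
e = 8612.806 / 125.441 = 68.660 MJ/m^2

68.660 MJ/m^2


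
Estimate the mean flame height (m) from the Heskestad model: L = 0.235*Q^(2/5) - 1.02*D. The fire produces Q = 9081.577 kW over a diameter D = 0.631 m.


Q^(2/5) = 38.306
0.235 * Q^(2/5) = 9.0019
1.02 * D = 0.64362
L = 8.3582 m

8.3582 m


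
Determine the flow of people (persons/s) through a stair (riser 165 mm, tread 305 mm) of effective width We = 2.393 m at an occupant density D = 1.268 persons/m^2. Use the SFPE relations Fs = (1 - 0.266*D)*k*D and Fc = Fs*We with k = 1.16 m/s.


1 - 0.266*D = 1 - 0.266*1.268 = 0.66271
Fs = 0.66271 * 1.16 * 1.268 = 0.97477 persons/(s*m)
Fc = 0.97477 * 2.393 = 2.3326 persons/s

2.3326 persons/s


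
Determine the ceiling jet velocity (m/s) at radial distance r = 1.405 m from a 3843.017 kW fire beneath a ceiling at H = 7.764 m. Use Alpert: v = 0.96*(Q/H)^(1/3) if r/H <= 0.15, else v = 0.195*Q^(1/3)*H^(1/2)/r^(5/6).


r/H = 1.405 / 7.764 = 0.18096
r/H > 0.15, so v = 0.195*Q^(1/3)*H^(1/2)/r^(5/6)
Q^(1/3) = 15.664
H^(1/2) = 2.7864
r^(5/6) = 1.3276
v = 0.195 * 15.664 * 2.7864 / 1.3276 = 6.4107 m/s

6.4107 m/s


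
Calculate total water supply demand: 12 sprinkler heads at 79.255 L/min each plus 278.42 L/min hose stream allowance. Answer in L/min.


Sprinkler demand = 12 * 79.255 = 951.06 L/min
Total = 951.06 + 278.42 = 1229.48 L/min

1229.48 L/min


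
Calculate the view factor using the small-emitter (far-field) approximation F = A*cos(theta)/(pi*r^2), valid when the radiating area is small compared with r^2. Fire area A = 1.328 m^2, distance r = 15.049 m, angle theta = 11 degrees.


cos(11 deg) = 0.98163
pi*r^2 = 711.48
F = 1.328 * 0.98163 / 711.48 = 0.0018322

0.0018322


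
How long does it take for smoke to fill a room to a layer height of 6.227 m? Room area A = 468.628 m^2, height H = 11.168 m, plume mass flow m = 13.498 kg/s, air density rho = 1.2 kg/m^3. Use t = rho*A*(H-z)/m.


H - z = 4.941 m
t = 1.2 * 468.628 * 4.941 / 13.498 = 205.85 s

205.85 s


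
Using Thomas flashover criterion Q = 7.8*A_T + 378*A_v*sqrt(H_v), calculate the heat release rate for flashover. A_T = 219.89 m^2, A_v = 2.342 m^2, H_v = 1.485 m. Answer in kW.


7.8*A_T = 1715.142
sqrt(H_v) = 1.2186
378*A_v*sqrt(H_v) = 1078.8
Q = 1715.142 + 1078.8 = 2793.9 kW

2793.9 kW


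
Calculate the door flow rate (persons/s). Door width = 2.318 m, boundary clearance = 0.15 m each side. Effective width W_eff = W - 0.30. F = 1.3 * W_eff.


W_eff = 2.318 - 0.30 = 2.018 m
F = 1.3 * 2.018 = 2.6234 persons/s

2.6234 persons/s


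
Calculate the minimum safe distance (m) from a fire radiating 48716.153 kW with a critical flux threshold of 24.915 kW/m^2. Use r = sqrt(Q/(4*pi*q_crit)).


4*pi*q_crit = 313.09
Q/(4*pi*q_crit) = 155.60
r = sqrt(155.60) = 12.474 m

12.474 m


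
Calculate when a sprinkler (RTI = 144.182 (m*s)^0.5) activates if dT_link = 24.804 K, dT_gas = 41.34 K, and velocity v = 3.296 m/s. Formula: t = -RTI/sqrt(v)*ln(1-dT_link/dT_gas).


dT_link/dT_gas = 0.6
ln(1 - 0.6) = -0.91629
t = -144.182 / sqrt(3.296) * -0.91629 = 72.770 s

72.770 s


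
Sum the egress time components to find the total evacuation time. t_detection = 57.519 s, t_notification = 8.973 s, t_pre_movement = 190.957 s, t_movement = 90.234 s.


Total = 57.519 + 8.973 + 190.957 + 90.234 = 347.683 s

347.683 s


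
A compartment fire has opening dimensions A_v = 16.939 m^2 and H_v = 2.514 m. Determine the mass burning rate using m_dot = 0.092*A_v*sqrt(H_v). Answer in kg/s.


sqrt(H_v) = 1.5856
m_dot = 0.092 * 16.939 * 1.5856 = 2.4709 kg/s

2.4709 kg/s


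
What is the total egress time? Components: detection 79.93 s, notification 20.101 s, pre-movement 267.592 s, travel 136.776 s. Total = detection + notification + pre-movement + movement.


Total = 79.93 + 20.101 + 267.592 + 136.776 = 504.399 s

504.399 s


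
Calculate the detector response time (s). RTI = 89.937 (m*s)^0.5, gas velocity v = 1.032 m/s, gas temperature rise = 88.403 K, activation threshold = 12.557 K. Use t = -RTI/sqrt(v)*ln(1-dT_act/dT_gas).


dT_act/dT_gas = 0.14204
ln(1 - 0.14204) = -0.15320
t = -89.937 / sqrt(1.032) * -0.15320 = 13.563 s

13.563 s


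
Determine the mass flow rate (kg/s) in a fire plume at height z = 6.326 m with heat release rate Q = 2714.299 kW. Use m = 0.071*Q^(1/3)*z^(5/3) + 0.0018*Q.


Q^(1/3) = 13.949
z^(5/3) = 21.638
First term = 0.071 * 13.949 * 21.638 = 21.430
Second term = 0.0018 * 2714.299 = 4.8857
m = 26.316 kg/s

26.316 kg/s


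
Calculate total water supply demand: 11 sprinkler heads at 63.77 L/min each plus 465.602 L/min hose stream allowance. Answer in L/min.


Sprinkler demand = 11 * 63.77 = 701.47 L/min
Total = 701.47 + 465.602 = 1167.072 L/min

1167.072 L/min


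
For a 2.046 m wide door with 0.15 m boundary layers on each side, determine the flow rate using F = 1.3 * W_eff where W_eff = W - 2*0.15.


W_eff = 2.046 - 0.30 = 1.746 m
F = 1.3 * 1.746 = 2.2698 persons/s

2.2698 persons/s


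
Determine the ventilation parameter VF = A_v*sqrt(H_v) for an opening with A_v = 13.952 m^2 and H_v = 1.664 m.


sqrt(H_v) = 1.2900
VF = 13.952 * 1.2900 = 17.998 m^(5/2)

17.998 m^(5/2)


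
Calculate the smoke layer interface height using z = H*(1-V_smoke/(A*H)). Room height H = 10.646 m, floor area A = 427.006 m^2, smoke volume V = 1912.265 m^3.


V/(A*H) = 0.42066
1 - 0.42066 = 0.57934
z = 10.646 * 0.57934 = 6.1677 m

6.1677 m


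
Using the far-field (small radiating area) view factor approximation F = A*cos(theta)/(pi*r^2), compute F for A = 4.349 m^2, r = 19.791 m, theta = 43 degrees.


cos(43 deg) = 0.73135
pi*r^2 = 1230.5
F = 4.349 * 0.73135 / 1230.5 = 0.0025848

0.0025848


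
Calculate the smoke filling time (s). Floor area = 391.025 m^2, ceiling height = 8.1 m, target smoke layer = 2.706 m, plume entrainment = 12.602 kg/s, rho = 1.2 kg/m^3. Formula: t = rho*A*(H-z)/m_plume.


H - z = 5.394 m
t = 1.2 * 391.025 * 5.394 / 12.602 = 200.84 s

200.84 s


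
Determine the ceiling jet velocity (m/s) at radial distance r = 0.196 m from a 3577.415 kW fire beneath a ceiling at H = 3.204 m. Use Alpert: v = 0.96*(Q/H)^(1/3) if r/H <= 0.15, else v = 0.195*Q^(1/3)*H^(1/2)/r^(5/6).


r/H = 0.196 / 3.204 = 0.061174
r/H <= 0.15, so v = 0.96*(Q/H)^(1/3)
Q/H = 1116.5
(Q/H)^(1/3) = 10.374
v = 0.96 * 10.374 = 9.9593 m/s

9.9593 m/s


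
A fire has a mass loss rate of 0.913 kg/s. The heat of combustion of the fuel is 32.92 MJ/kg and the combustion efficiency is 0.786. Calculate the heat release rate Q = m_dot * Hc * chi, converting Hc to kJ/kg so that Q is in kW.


Hc = 32.92 MJ/kg = 32.92 * 1000 kJ/kg = 32920 kJ/kg
Q = 0.913 kg/s * 32920 kJ/kg * 0.786 = 23624 kW

23624 kW


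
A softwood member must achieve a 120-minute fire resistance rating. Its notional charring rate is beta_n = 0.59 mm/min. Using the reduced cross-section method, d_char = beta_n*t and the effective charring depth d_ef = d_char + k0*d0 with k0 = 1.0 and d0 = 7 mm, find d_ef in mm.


d_char = 0.59 * 120 = 70.8 mm
d_ef = 70.8 + 1.0*7 = 77.8 mm

77.8 mm


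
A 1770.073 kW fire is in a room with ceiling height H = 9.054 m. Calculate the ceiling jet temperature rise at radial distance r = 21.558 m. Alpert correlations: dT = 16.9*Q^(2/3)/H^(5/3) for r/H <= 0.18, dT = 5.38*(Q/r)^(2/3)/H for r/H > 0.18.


r/H = 21.558 / 9.054 = 2.3810
r/H > 0.18, so dT = 5.38*(Q/r)^(2/3)/H
Q/r = 82.107
(Q/r)^(2/3) = 18.891
dT = 5.38 * 18.891 / 9.054 = 11.225 K

11.225 K


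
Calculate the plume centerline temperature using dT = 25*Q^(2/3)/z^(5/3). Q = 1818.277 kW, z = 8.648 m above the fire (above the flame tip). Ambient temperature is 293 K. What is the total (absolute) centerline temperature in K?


Q^(2/3) = 148.97
z^(5/3) = 36.436
dT = 25 * 148.97 / 36.436 = 102.22 K
T = 293 + 102.22 = 395.22 K

395.22 K


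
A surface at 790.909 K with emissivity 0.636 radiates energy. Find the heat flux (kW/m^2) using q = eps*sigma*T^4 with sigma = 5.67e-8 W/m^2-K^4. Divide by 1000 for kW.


T^4 = 3.9130e+11
q = 0.636 * 5.67e-8 * 3.9130e+11 / 1000 = 14.111 kW/m^2

14.111 kW/m^2
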